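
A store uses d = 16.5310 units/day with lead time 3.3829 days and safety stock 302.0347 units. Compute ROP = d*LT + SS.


d*LT = 16.5310 * 3.3829 = 55.9227
ROP = 55.9227 + 302.0347 = 357.9574

357.9574 units


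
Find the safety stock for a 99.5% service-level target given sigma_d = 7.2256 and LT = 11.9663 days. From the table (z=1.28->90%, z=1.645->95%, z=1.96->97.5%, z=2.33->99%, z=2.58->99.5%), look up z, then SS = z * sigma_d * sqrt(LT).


From the table, SL = 99.5% corresponds to z = 2.58
sqrt(LT) = sqrt(11.9663) = 3.4592
SS = 2.58 * 7.2256 * 3.4592 = 64.4872

64.4872 units


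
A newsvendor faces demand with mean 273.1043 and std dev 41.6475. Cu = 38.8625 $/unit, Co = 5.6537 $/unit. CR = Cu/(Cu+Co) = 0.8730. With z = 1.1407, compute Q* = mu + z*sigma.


CR = Cu/(Cu+Co) = 38.8625/(38.8625+5.6537) = 0.8730
z = 1.1407
Q* = 273.1043 + 1.1407 * 41.6475 = 320.6116

320.6116 units


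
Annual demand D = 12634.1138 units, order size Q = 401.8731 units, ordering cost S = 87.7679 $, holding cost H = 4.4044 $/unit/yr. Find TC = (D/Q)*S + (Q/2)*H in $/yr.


Ordering cost = D*S/Q = 2759.2532
Holding cost = Q*H/2 = 885.0049
TC = 2759.2532 + 885.0049 = 3644.2581

3644.2581 $/yr


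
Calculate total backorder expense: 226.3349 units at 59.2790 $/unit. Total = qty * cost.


Total = 226.3349 * 59.2790 = 13416.9065

13416.9065 $


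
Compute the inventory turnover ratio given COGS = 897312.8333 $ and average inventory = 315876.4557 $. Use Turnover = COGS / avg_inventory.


Turnover = 897312.8333 / 315876.4557 = 2.8407

2.8407


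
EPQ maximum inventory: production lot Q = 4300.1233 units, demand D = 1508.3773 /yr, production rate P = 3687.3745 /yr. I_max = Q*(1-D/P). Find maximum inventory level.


D/P = 0.4091
1 - D/P = 0.5909
I_max = 4300.1233 * 0.5909 = 2541.0917

2541.0917 units


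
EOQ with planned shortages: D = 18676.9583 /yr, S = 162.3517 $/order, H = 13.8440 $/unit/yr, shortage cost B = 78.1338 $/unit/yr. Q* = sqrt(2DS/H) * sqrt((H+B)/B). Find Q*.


sqrt(2DS/H) = 661.8593
sqrt((H+B)/B) = 1.0850
Q* = 661.8593 * 1.0850 = 718.1046

718.1046 units


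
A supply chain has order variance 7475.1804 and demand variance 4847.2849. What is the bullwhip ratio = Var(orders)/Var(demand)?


BW = 7475.1804 / 4847.2849 = 1.5421

1.5421


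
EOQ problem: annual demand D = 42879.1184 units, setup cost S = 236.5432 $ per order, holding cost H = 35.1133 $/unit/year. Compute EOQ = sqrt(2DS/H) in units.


2*D*S = 2 * 42879.1184 * 236.5432 = 20285527.7590
2*D*S/H = 577716.3570
EOQ = sqrt(577716.3570) = 760.0765

760.0765 units


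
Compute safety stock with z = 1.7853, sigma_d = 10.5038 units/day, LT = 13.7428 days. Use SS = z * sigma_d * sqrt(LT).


sqrt(LT) = sqrt(13.7428) = 3.7071
SS = 1.7853 * 10.5038 * 3.7071 = 69.5177

69.5177 units


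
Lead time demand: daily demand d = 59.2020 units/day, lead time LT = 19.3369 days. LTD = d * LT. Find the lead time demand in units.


LTD = 59.2020 * 19.3369 = 1144.7832

1144.7832 units


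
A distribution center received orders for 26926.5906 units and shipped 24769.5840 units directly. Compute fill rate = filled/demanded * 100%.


FR = 24769.5840 / 26926.5906 * 100 = 91.9893

91.9893%


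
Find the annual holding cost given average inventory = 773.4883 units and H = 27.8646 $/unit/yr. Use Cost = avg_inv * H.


Cost = 773.4883 * 27.8646 = 21552.9421

21552.9421 $/yr


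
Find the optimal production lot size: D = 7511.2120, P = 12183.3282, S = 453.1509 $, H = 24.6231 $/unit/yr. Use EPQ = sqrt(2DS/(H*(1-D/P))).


1 - D/P = 1 - 0.6165 = 0.3835
H*(1-D/P) = 9.4426
2DS = 6807424.9558
EPQ = sqrt(720928.9101) = 849.0753

849.0753 units


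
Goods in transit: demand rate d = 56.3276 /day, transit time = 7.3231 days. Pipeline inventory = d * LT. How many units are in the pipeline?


Pipeline = 56.3276 * 7.3231 = 412.4926

412.4926 units


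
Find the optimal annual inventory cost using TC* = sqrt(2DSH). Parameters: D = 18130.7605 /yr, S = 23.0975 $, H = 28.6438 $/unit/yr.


2*D*S*H = 23990628.4762
TC* = sqrt(23990628.4762) = 4898.0229

4898.0229 $/yr


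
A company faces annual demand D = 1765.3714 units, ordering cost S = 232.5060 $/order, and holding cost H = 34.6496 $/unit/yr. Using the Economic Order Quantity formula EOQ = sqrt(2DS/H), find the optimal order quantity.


2*D*S = 2 * 1765.3714 * 232.5060 = 820918.8855
2*D*S/H = 23692.0162
EOQ = sqrt(23692.0162) = 153.9221

153.9221 units


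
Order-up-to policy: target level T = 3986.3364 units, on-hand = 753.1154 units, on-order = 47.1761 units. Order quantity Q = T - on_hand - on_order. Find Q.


Inventory position = OH + OO = 753.1154 + 47.1761 = 800.2915
Q = 3986.3364 - 800.2915 = 3186.0449

3186.0449 units


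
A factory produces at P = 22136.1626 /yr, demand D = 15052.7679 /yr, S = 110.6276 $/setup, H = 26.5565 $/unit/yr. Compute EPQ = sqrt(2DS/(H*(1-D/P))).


1 - D/P = 1 - 0.6800 = 0.3200
H*(1-D/P) = 8.4979
2DS = 3330503.1723
EPQ = sqrt(391922.2402) = 626.0369

626.0369 units


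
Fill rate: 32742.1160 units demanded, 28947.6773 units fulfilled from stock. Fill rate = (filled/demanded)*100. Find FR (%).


FR = 28947.6773 / 32742.1160 * 100 = 88.4111

88.4111%


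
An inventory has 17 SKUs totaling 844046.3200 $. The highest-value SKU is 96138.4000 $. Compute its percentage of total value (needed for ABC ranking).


Top item = 96138.4000
Total = 844046.3200
Percentage = 96138.4000 / 844046.3200 * 100 = 11.3902

11.3902%


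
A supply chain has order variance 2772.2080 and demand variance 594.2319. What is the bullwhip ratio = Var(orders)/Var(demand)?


BW = 2772.2080 / 594.2319 = 4.6652

4.6652


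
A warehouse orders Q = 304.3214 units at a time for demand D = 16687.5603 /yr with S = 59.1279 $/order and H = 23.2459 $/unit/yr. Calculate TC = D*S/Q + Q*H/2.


Ordering cost = D*S/Q = 3242.2971
Holding cost = Q*H/2 = 3537.1124
TC = 3242.2971 + 3537.1124 = 6779.4095

6779.4095 $/yr


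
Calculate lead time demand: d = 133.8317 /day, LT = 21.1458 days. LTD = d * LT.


LTD = 133.8317 * 21.1458 = 2829.9784

2829.9784 units


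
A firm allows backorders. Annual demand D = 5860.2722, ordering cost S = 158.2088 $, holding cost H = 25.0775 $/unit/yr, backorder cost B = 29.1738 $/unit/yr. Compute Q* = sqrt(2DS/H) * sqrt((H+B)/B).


sqrt(2DS/H) = 271.9237
sqrt((H+B)/B) = 1.3637
Q* = 271.9237 * 1.3637 = 370.8136

370.8136 units


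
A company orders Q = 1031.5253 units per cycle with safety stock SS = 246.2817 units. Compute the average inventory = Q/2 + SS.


Q/2 = 515.7627
Avg = 515.7627 + 246.2817 = 762.0444

762.0444 units


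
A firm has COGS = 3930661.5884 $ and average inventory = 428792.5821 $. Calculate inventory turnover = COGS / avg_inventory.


Turnover = 3930661.5884 / 428792.5821 = 9.1668

9.1668


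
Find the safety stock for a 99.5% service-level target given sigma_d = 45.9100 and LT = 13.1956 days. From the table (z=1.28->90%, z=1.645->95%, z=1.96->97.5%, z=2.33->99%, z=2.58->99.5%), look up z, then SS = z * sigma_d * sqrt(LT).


From the table, SL = 99.5% corresponds to z = 2.58
sqrt(LT) = sqrt(13.1956) = 3.6326
SS = 2.58 * 45.9100 * 3.6326 = 430.2705

430.2705 units


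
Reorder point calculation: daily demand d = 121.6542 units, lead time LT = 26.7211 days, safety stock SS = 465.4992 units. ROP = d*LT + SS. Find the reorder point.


d*LT = 121.6542 * 26.7211 = 3250.7340
ROP = 3250.7340 + 465.4992 = 3716.2332

3716.2332 units


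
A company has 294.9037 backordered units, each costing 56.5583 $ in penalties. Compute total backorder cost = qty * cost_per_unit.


Total = 294.9037 * 56.5583 = 16679.2519

16679.2519 $


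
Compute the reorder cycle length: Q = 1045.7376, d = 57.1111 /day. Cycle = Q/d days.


Cycle = 1045.7376 / 57.1111 = 18.3106

18.3106 days


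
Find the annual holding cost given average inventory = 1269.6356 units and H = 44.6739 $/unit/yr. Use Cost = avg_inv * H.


Cost = 1269.6356 * 44.6739 = 56719.5738

56719.5738 $/yr


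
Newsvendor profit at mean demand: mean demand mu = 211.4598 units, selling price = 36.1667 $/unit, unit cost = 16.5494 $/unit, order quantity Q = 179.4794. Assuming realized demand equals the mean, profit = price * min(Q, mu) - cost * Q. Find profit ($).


Sales at mu = min(179.4794, 211.4598) = 179.4794
Revenue = 36.1667 * 179.4794 = 6491.1776
Total cost = 16.5494 * 179.4794 = 2970.2764
Profit = 6491.1776 - 2970.2764 = 3520.9012

3520.9012 $


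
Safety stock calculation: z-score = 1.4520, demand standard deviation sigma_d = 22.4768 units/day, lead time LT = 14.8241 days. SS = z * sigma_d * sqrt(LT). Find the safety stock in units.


sqrt(LT) = sqrt(14.8241) = 3.8502
SS = 1.4520 * 22.4768 * 3.8502 = 125.6566

125.6566 units


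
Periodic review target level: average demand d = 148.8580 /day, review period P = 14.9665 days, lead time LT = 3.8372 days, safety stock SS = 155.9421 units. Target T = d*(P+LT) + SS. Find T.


P + LT = 18.8037
d*(P+LT) = 148.8580 * 18.8037 = 2799.0812
T = 2799.0812 + 155.9421 = 2955.0233

2955.0233 units


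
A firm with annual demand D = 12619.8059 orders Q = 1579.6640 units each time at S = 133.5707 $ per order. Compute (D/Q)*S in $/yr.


Number of orders = D/Q = 7.9889
Cost = 7.9889 * 133.5707 = 1067.0853

1067.0853 $/yr


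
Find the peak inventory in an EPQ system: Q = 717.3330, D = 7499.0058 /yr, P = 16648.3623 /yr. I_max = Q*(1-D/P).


D/P = 0.4504
1 - D/P = 0.5496
I_max = 717.3330 * 0.5496 = 394.2211

394.2211 units


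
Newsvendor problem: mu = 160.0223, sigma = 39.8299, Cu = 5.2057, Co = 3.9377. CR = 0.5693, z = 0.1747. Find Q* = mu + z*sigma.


CR = Cu/(Cu+Co) = 5.2057/(5.2057+3.9377) = 0.5693
z = 0.1747
Q* = 160.0223 + 0.1747 * 39.8299 = 166.9806

166.9806 units


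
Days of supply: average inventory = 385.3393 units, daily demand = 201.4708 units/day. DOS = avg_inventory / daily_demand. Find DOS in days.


DOS = 385.3393 / 201.4708 = 1.9126

1.9126 days


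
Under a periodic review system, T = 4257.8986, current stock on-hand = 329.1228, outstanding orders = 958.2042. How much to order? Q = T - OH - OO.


Inventory position = OH + OO = 329.1228 + 958.2042 = 1287.3270
Q = 4257.8986 - 1287.3270 = 2970.5716

2970.5716 units


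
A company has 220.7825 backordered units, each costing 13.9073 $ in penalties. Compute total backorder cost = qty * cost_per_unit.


Total = 220.7825 * 13.9073 = 3070.4885

3070.4885 $


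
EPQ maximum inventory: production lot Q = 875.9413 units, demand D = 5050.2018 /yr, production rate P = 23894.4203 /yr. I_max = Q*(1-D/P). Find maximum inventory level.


D/P = 0.2114
1 - D/P = 0.7886
I_max = 875.9413 * 0.7886 = 690.8069

690.8069 units


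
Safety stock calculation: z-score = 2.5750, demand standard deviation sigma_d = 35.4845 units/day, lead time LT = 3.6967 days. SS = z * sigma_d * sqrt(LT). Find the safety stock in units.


sqrt(LT) = sqrt(3.6967) = 1.9227
SS = 2.5750 * 35.4845 * 1.9227 = 175.6803

175.6803 units


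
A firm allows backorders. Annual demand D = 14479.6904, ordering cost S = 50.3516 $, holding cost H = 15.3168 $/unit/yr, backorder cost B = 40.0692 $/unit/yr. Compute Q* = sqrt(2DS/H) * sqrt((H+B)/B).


sqrt(2DS/H) = 308.5441
sqrt((H+B)/B) = 1.1757
Q* = 308.5441 * 1.1757 = 362.7538

362.7538 units


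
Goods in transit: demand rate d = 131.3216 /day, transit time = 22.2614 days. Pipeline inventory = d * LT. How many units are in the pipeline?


Pipeline = 131.3216 * 22.2614 = 2923.4027

2923.4027 units


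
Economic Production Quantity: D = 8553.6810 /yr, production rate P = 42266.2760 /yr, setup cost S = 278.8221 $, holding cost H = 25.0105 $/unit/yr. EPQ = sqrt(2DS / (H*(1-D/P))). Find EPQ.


1 - D/P = 1 - 0.2024 = 0.7976
H*(1-D/P) = 19.9490
2DS = 4769910.5983
EPQ = sqrt(239105.5553) = 488.9842

488.9842 units


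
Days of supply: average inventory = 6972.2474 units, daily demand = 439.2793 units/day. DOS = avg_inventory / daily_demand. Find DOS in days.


DOS = 6972.2474 / 439.2793 = 15.8720

15.8720 days


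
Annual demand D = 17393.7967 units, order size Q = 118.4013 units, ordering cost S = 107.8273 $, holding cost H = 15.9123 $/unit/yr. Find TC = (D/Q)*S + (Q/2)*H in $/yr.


Ordering cost = D*S/Q = 15840.4184
Holding cost = Q*H/2 = 942.0185
TC = 15840.4184 + 942.0185 = 16782.4369

16782.4369 $/yr


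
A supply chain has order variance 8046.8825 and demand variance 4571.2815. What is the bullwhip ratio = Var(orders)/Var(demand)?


BW = 8046.8825 / 4571.2815 = 1.7603

1.7603


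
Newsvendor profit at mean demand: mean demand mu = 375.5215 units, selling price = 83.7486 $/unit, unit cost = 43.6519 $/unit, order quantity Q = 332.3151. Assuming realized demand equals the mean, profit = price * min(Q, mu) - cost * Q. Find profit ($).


Sales at mu = min(332.3151, 375.5215) = 332.3151
Revenue = 83.7486 * 332.3151 = 27830.9244
Total cost = 43.6519 * 332.3151 = 14506.1855
Profit = 27830.9244 - 14506.1855 = 13324.7389

13324.7389 $


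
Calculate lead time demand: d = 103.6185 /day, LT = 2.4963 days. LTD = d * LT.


LTD = 103.6185 * 2.4963 = 258.6629

258.6629 units


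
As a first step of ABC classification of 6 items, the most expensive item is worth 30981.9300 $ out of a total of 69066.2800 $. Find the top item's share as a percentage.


Top item = 30981.9300
Total = 69066.2800
Percentage = 30981.9300 / 69066.2800 * 100 = 44.8583

44.8583%


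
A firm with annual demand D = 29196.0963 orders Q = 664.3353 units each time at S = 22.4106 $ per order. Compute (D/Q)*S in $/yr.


Number of orders = D/Q = 43.9478
Cost = 43.9478 * 22.4106 = 984.8973

984.8973 $/yr


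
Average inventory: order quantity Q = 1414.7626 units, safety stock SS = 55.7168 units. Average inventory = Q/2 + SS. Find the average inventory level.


Q/2 = 707.3813
Avg = 707.3813 + 55.7168 = 763.0981

763.0981 units


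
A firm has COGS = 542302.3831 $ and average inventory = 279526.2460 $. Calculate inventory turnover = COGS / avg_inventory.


Turnover = 542302.3831 / 279526.2460 = 1.9401

1.9401


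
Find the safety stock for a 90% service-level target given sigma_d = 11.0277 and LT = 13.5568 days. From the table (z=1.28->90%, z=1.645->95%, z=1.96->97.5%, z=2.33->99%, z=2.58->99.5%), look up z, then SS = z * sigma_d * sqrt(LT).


From the table, SL = 90% corresponds to z = 1.28
sqrt(LT) = sqrt(13.5568) = 3.6820
SS = 1.28 * 11.0277 * 3.6820 = 51.9725

51.9725 units


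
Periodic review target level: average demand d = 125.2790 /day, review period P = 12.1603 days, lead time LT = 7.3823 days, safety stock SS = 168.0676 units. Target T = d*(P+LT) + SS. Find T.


P + LT = 19.5426
d*(P+LT) = 125.2790 * 19.5426 = 2448.2774
T = 2448.2774 + 168.0676 = 2616.3450

2616.3450 units


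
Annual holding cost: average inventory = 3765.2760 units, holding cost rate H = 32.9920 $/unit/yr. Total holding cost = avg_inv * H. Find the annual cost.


Cost = 3765.2760 * 32.9920 = 124223.9858

124223.9858 $/yr


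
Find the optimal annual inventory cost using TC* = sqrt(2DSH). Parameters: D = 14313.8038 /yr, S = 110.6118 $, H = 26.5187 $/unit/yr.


2*D*S*H = 83972821.4753
TC* = sqrt(83972821.4753) = 9163.6686

9163.6686 $/yr


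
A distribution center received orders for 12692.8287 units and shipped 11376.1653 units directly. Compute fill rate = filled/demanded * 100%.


FR = 11376.1653 / 12692.8287 * 100 = 89.6267

89.6267%


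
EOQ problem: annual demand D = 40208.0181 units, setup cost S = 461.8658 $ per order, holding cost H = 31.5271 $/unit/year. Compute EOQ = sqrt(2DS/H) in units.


2*D*S = 2 * 40208.0181 * 461.8658 = 37141416.8923
2*D*S/H = 1178079.0778
EOQ = sqrt(1178079.0778) = 1085.3935

1085.3935 units


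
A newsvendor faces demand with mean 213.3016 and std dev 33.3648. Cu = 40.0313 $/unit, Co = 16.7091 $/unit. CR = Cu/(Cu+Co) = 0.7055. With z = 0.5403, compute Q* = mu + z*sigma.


CR = Cu/(Cu+Co) = 40.0313/(40.0313+16.7091) = 0.7055
z = 0.5403
Q* = 213.3016 + 0.5403 * 33.3648 = 231.3286

231.3286 units


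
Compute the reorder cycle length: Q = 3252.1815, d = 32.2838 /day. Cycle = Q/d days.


Cycle = 3252.1815 / 32.2838 = 100.7373

100.7373 days


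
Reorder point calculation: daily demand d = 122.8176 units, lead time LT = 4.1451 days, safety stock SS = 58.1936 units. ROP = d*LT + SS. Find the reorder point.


d*LT = 122.8176 * 4.1451 = 509.0912
ROP = 509.0912 + 58.1936 = 567.2848

567.2848 units


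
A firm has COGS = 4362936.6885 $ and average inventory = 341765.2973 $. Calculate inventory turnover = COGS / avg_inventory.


Turnover = 4362936.6885 / 341765.2973 = 12.7659

12.7659


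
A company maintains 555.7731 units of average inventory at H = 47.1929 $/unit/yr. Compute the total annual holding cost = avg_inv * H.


Cost = 555.7731 * 47.1929 = 26228.5443

26228.5443 $/yr


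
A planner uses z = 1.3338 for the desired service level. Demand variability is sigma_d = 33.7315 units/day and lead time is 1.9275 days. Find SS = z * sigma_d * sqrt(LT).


sqrt(LT) = sqrt(1.9275) = 1.3883
SS = 1.3338 * 33.7315 * 1.3883 = 62.4631

62.4631 units


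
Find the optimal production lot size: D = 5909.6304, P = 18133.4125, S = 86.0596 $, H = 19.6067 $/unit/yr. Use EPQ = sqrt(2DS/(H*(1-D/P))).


1 - D/P = 1 - 0.3259 = 0.6741
H*(1-D/P) = 13.2169
2DS = 1017160.8567
EPQ = sqrt(76958.9399) = 277.4147

277.4147 units


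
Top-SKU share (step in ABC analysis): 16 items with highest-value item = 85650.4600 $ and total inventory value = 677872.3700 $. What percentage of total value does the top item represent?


Top item = 85650.4600
Total = 677872.3700
Percentage = 85650.4600 / 677872.3700 * 100 = 12.6352

12.6352%


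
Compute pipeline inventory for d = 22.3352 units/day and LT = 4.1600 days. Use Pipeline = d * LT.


Pipeline = 22.3352 * 4.1600 = 92.9144

92.9144 units


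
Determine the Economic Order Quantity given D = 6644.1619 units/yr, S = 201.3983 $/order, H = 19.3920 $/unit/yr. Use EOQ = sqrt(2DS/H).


2*D*S = 2 * 6644.1619 * 201.3983 = 2676245.8232
2*D*S/H = 138007.7260
EOQ = sqrt(138007.7260) = 371.4939

371.4939 units


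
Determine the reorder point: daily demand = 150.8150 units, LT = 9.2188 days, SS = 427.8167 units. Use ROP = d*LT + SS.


d*LT = 150.8150 * 9.2188 = 1390.3333
ROP = 1390.3333 + 427.8167 = 1818.1500

1818.1500 units


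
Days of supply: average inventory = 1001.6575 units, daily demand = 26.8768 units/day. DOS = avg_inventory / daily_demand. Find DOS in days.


DOS = 1001.6575 / 26.8768 = 37.2685

37.2685 days


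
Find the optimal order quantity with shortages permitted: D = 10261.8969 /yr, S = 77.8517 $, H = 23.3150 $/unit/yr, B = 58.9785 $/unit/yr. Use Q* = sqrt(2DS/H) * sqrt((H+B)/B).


sqrt(2DS/H) = 261.7852
sqrt((H+B)/B) = 1.1812
Q* = 261.7852 * 1.1812 = 309.2296

309.2296 units


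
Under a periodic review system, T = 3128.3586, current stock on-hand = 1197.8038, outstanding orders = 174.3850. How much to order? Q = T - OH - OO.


Inventory position = OH + OO = 1197.8038 + 174.3850 = 1372.1888
Q = 3128.3586 - 1372.1888 = 1756.1698

1756.1698 units


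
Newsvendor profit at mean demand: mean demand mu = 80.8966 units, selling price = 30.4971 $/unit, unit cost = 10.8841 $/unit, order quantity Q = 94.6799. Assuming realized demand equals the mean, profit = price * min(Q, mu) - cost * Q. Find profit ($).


Sales at mu = min(94.6799, 80.8966) = 80.8966
Revenue = 30.4971 * 80.8966 = 2467.1117
Total cost = 10.8841 * 94.6799 = 1030.5055
Profit = 2467.1117 - 1030.5055 = 1436.6062

1436.6062 $


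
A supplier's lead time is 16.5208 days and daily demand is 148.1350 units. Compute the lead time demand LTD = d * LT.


LTD = 148.1350 * 16.5208 = 2447.3087

2447.3087 units


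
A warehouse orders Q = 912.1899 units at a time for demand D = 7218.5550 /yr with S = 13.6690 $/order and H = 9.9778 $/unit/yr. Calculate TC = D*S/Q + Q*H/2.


Ordering cost = D*S/Q = 108.1687
Holding cost = Q*H/2 = 4550.8242
TC = 108.1687 + 4550.8242 = 4658.9929

4658.9929 $/yr


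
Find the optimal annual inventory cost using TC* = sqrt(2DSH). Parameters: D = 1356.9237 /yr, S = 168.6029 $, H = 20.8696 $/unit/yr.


2*D*S*H = 9549147.2223
TC* = sqrt(9549147.2223) = 3090.1694

3090.1694 $/yr


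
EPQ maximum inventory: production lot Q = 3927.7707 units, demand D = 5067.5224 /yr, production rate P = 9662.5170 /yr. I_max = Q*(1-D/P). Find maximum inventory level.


D/P = 0.5245
1 - D/P = 0.4755
I_max = 3927.7707 * 0.4755 = 1867.8451

1867.8451 units


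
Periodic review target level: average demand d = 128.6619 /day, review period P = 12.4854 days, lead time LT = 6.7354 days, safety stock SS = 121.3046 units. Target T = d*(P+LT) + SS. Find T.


P + LT = 19.2208
d*(P+LT) = 128.6619 * 19.2208 = 2472.9846
T = 2472.9846 + 121.3046 = 2594.2892

2594.2892 units


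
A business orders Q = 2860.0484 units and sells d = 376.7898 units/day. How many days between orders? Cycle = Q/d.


Cycle = 2860.0484 / 376.7898 = 7.5906

7.5906 days


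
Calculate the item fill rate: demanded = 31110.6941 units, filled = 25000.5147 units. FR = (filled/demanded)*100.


FR = 25000.5147 / 31110.6941 * 100 = 80.3599

80.3599%


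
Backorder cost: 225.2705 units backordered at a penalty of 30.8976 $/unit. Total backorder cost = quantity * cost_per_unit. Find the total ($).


Total = 225.2705 * 30.8976 = 6960.3178

6960.3178 $


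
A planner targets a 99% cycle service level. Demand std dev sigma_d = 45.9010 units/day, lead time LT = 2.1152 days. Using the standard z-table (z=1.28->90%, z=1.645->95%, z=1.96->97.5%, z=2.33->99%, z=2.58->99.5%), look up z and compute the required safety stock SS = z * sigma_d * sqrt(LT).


From the table, SL = 99% corresponds to z = 2.33
sqrt(LT) = sqrt(2.1152) = 1.4544
SS = 2.33 * 45.9010 * 1.4544 = 155.5442

155.5442 units


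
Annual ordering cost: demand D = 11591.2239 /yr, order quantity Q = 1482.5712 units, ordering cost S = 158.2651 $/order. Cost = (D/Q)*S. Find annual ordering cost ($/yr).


Number of orders = D/Q = 7.8183
Cost = 7.8183 * 158.2651 = 1237.3680

1237.3680 $/yr


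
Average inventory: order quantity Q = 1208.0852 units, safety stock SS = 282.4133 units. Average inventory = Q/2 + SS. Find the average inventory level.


Q/2 = 604.0426
Avg = 604.0426 + 282.4133 = 886.4559

886.4559 units


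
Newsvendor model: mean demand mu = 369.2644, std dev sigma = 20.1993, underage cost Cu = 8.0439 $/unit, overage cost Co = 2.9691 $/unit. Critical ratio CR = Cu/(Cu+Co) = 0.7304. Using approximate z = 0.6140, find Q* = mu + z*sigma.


CR = Cu/(Cu+Co) = 8.0439/(8.0439+2.9691) = 0.7304
z = 0.6140
Q* = 369.2644 + 0.6140 * 20.1993 = 381.6668

381.6668 units


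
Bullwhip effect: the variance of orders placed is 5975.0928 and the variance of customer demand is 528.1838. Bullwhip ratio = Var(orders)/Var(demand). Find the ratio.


BW = 5975.0928 / 528.1838 = 11.3125

11.3125


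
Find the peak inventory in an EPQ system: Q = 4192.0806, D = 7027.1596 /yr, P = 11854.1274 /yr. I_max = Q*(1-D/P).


D/P = 0.5928
1 - D/P = 0.4072
I_max = 4192.0806 * 0.4072 = 1707.0036

1707.0036 units


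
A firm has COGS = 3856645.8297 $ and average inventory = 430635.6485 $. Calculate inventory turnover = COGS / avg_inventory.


Turnover = 3856645.8297 / 430635.6485 = 8.9557

8.9557


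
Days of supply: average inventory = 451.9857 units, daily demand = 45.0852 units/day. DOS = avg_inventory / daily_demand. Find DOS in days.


DOS = 451.9857 / 45.0852 = 10.0251

10.0251 days


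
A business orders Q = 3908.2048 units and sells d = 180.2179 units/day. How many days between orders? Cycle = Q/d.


Cycle = 3908.2048 / 180.2179 = 21.6860

21.6860 days


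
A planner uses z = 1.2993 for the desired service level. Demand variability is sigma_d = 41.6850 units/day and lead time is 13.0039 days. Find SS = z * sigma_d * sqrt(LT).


sqrt(LT) = sqrt(13.0039) = 3.6061
SS = 1.2993 * 41.6850 * 3.6061 = 195.3107

195.3107 units


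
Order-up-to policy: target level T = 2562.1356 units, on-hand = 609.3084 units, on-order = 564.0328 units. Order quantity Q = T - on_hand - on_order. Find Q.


Inventory position = OH + OO = 609.3084 + 564.0328 = 1173.3412
Q = 2562.1356 - 1173.3412 = 1388.7944

1388.7944 units


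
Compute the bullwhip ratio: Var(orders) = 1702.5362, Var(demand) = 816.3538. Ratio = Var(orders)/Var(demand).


BW = 1702.5362 / 816.3538 = 2.0855

2.0855


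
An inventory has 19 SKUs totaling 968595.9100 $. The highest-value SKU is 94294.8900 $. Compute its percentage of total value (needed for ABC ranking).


Top item = 94294.8900
Total = 968595.9100
Percentage = 94294.8900 / 968595.9100 * 100 = 9.7352

9.7352%


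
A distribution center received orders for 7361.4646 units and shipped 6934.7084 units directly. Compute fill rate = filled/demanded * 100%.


FR = 6934.7084 / 7361.4646 * 100 = 94.2028

94.2028%


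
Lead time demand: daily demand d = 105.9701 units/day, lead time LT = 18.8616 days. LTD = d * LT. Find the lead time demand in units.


LTD = 105.9701 * 18.8616 = 1998.7656

1998.7656 units


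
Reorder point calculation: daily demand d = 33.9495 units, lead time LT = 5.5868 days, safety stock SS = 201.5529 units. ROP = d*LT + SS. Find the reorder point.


d*LT = 33.9495 * 5.5868 = 189.6691
ROP = 189.6691 + 201.5529 = 391.2220

391.2220 units


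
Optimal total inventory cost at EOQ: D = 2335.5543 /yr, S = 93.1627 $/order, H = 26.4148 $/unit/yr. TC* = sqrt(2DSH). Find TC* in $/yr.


2*D*S*H = 11495010.1158
TC* = sqrt(11495010.1158) = 3390.4292

3390.4292 $/yr


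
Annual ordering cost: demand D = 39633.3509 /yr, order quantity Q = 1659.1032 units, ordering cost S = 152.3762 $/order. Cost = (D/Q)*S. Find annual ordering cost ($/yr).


Number of orders = D/Q = 23.8884
Cost = 23.8884 * 152.3762 = 3640.0264

3640.0264 $/yr


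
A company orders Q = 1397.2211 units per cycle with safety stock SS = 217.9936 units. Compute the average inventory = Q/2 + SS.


Q/2 = 698.6105
Avg = 698.6105 + 217.9936 = 916.6042

916.6042 units


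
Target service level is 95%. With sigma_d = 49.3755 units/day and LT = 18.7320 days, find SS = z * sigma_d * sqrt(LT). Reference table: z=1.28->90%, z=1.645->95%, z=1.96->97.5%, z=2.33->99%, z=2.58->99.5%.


From the table, SL = 95% corresponds to z = 1.645
sqrt(LT) = sqrt(18.7320) = 4.3280
SS = 1.645 * 49.3755 * 4.3280 = 351.5357

351.5357 units


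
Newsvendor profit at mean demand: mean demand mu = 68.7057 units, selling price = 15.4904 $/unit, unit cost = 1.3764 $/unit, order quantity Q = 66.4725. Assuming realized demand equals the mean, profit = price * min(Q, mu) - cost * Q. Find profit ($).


Sales at mu = min(66.4725, 68.7057) = 66.4725
Revenue = 15.4904 * 66.4725 = 1029.6856
Total cost = 1.3764 * 66.4725 = 91.4927
Profit = 1029.6856 - 91.4927 = 938.1929

938.1929 $


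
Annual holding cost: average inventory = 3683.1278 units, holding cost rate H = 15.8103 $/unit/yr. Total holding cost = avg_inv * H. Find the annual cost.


Cost = 3683.1278 * 15.8103 = 58231.3555

58231.3555 $/yr


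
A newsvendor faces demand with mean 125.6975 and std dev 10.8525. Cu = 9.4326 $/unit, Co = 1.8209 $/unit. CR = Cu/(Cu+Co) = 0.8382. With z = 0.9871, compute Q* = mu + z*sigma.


CR = Cu/(Cu+Co) = 9.4326/(9.4326+1.8209) = 0.8382
z = 0.9871
Q* = 125.6975 + 0.9871 * 10.8525 = 136.4100

136.4100 units


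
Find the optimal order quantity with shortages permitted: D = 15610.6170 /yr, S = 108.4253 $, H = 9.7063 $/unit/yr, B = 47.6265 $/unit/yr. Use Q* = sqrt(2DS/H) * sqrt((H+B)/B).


sqrt(2DS/H) = 590.5593
sqrt((H+B)/B) = 1.0972
Q* = 590.5593 * 1.0972 = 647.9489

647.9489 units


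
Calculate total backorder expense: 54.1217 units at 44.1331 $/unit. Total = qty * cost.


Total = 54.1217 * 44.1331 = 2388.5584

2388.5584 $


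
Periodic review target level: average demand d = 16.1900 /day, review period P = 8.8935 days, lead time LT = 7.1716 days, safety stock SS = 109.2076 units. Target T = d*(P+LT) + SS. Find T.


P + LT = 16.0651
d*(P+LT) = 16.1900 * 16.0651 = 260.0940
T = 260.0940 + 109.2076 = 369.3016

369.3016 units


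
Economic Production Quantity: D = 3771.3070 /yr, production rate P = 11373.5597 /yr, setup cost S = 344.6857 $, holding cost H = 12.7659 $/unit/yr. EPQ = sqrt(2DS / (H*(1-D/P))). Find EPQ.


1 - D/P = 1 - 0.3316 = 0.6684
H*(1-D/P) = 8.5329
2DS = 2599831.1864
EPQ = sqrt(304682.7179) = 551.9807

551.9807 units


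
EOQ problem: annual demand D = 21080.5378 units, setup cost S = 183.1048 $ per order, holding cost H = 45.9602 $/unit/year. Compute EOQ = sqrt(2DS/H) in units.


2*D*S = 2 * 21080.5378 * 183.1048 = 7719895.3155
2*D*S/H = 167969.1410
EOQ = sqrt(167969.1410) = 409.8404

409.8404 units


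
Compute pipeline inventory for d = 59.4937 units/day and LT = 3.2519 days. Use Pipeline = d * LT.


Pipeline = 59.4937 * 3.2519 = 193.4676

193.4676 units


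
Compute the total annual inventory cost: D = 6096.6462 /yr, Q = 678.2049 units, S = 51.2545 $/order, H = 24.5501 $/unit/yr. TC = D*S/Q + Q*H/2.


Ordering cost = D*S/Q = 460.7465
Holding cost = Q*H/2 = 8324.9991
TC = 460.7465 + 8324.9991 = 8785.7456

8785.7456 $/yr


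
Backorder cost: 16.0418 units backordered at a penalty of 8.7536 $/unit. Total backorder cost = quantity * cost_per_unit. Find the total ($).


Total = 16.0418 * 8.7536 = 140.4235

140.4235 $


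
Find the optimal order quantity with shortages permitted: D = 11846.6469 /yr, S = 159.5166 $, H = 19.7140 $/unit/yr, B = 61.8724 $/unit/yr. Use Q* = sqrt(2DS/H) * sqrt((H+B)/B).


sqrt(2DS/H) = 437.8530
sqrt((H+B)/B) = 1.1483
Q* = 437.8530 * 1.1483 = 502.7924

502.7924 units


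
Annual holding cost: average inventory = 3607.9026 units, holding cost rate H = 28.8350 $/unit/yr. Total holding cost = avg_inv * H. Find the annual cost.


Cost = 3607.9026 * 28.8350 = 104033.8715

104033.8715 $/yr


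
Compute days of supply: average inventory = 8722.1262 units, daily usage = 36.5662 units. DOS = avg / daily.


DOS = 8722.1262 / 36.5662 = 238.5297

238.5297 days


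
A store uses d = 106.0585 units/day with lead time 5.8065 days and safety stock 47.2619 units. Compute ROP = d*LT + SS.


d*LT = 106.0585 * 5.8065 = 615.8287
ROP = 615.8287 + 47.2619 = 663.0906

663.0906 units


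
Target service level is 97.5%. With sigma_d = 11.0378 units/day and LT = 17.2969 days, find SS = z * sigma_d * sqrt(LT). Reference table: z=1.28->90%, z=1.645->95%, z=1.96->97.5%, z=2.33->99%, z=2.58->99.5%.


From the table, SL = 97.5% corresponds to z = 1.96
sqrt(LT) = sqrt(17.2969) = 4.1590
SS = 1.96 * 11.0378 * 4.1590 = 89.9752

89.9752 units


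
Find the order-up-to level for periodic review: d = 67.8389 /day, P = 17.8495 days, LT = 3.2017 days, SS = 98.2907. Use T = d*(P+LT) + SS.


P + LT = 21.0512
d*(P+LT) = 67.8389 * 21.0512 = 1428.0903
T = 1428.0903 + 98.2907 = 1526.3810

1526.3810 units


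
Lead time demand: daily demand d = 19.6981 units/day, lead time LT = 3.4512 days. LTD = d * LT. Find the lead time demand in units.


LTD = 19.6981 * 3.4512 = 67.9821

67.9821 units


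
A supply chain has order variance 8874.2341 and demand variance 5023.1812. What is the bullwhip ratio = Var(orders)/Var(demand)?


BW = 8874.2341 / 5023.1812 = 1.7667

1.7667


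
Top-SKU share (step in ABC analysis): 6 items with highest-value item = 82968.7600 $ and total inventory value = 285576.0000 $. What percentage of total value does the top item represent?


Top item = 82968.7600
Total = 285576.0000
Percentage = 82968.7600 / 285576.0000 * 100 = 29.0531

29.0531%


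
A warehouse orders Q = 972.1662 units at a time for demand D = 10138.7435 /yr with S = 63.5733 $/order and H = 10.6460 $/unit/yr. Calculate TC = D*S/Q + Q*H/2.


Ordering cost = D*S/Q = 663.0074
Holding cost = Q*H/2 = 5174.8407
TC = 663.0074 + 5174.8407 = 5837.8481

5837.8481 $/yr


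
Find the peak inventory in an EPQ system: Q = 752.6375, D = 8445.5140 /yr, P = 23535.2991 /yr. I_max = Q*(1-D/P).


D/P = 0.3588
1 - D/P = 0.6412
I_max = 752.6375 * 0.6412 = 482.5576

482.5576 units


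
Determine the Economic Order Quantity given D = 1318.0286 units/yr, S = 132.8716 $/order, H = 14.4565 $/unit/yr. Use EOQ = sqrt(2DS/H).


2*D*S = 2 * 1318.0286 * 132.8716 = 350257.1379
2*D*S/H = 24228.3497
EOQ = sqrt(24228.3497) = 155.6546

155.6546 units


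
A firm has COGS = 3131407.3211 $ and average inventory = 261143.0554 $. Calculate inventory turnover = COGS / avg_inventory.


Turnover = 3131407.3211 / 261143.0554 = 11.9912

11.9912


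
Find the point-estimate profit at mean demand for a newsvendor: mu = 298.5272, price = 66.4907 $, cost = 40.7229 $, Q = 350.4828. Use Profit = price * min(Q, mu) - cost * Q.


Sales at mu = min(350.4828, 298.5272) = 298.5272
Revenue = 66.4907 * 298.5272 = 19849.2825
Total cost = 40.7229 * 350.4828 = 14272.6760
Profit = 19849.2825 - 14272.6760 = 5576.6065

5576.6065 $


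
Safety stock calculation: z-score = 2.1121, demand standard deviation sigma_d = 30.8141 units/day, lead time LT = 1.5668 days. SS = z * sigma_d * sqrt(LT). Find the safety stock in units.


sqrt(LT) = sqrt(1.5668) = 1.2517
SS = 2.1121 * 30.8141 * 1.2517 = 81.4649

81.4649 units


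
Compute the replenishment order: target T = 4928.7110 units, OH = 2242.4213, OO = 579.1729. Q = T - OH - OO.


Inventory position = OH + OO = 2242.4213 + 579.1729 = 2821.5942
Q = 4928.7110 - 2821.5942 = 2107.1168

2107.1168 units


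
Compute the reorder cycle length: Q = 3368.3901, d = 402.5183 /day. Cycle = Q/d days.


Cycle = 3368.3901 / 402.5183 = 8.3683

8.3683 days


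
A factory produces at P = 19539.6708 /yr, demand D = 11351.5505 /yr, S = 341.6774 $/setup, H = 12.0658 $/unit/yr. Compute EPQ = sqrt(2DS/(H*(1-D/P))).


1 - D/P = 1 - 0.5809 = 0.4191
H*(1-D/P) = 5.0562
2DS = 7757136.5216
EPQ = sqrt(1534187.1485) = 1238.6231

1238.6231 units


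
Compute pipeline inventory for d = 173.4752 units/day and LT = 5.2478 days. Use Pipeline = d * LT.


Pipeline = 173.4752 * 5.2478 = 910.3632

910.3632 units


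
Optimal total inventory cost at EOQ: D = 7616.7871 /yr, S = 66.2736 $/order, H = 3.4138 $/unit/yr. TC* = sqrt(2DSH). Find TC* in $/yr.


2*D*S*H = 3446517.1870
TC* = sqrt(3446517.1870) = 1856.4798

1856.4798 $/yr


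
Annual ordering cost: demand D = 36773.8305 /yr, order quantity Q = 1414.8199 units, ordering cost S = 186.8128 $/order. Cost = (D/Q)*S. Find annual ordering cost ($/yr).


Number of orders = D/Q = 25.9919
Cost = 25.9919 * 186.8128 = 4855.6161

4855.6161 $/yr


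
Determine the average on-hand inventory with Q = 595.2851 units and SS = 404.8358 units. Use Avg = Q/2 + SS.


Q/2 = 297.6426
Avg = 297.6426 + 404.8358 = 702.4784

702.4784 units


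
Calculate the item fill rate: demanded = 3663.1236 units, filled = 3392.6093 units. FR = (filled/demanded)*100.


FR = 3392.6093 / 3663.1236 * 100 = 92.6152

92.6152%


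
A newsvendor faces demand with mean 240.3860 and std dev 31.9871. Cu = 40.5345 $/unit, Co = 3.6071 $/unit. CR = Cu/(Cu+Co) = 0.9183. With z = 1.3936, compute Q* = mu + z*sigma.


CR = Cu/(Cu+Co) = 40.5345/(40.5345+3.6071) = 0.9183
z = 1.3936
Q* = 240.3860 + 1.3936 * 31.9871 = 284.9632

284.9632 units


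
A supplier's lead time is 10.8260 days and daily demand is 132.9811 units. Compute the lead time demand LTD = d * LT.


LTD = 132.9811 * 10.8260 = 1439.6534

1439.6534 units


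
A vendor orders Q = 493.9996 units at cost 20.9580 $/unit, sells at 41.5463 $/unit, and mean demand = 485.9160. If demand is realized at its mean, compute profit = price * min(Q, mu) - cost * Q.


Sales at mu = min(493.9996, 485.9160) = 485.9160
Revenue = 41.5463 * 485.9160 = 20188.0119
Total cost = 20.9580 * 493.9996 = 10353.2436
Profit = 20188.0119 - 10353.2436 = 9834.7683

9834.7683 $


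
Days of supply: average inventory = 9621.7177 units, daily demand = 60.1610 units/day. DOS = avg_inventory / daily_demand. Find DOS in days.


DOS = 9621.7177 / 60.1610 = 159.9328

159.9328 days


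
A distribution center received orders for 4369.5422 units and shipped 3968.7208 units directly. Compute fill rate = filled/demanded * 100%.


FR = 3968.7208 / 4369.5422 * 100 = 90.8269

90.8269%


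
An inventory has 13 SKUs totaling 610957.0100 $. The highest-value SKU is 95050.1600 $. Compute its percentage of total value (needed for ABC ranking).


Top item = 95050.1600
Total = 610957.0100
Percentage = 95050.1600 / 610957.0100 * 100 = 15.5576

15.5576%


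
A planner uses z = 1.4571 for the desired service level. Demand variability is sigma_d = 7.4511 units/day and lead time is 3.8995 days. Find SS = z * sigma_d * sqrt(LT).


sqrt(LT) = sqrt(3.8995) = 1.9747
SS = 1.4571 * 7.4511 * 1.9747 = 21.4395

21.4395 units


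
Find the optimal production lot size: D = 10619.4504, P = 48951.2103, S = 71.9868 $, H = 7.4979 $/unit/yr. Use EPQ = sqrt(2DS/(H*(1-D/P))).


1 - D/P = 1 - 0.2169 = 0.7831
H*(1-D/P) = 5.8713
2DS = 1528920.5041
EPQ = sqrt(260405.3700) = 510.2993

510.2993 units


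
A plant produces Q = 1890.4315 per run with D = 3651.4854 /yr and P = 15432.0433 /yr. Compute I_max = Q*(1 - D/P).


D/P = 0.2366
1 - D/P = 0.7634
I_max = 1890.4315 * 0.7634 = 1443.1231

1443.1231 units


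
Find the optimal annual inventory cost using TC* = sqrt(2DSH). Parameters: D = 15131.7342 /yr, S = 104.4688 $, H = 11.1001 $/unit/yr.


2*D*S*H = 35093945.4850
TC* = sqrt(35093945.4850) = 5924.0143

5924.0143 $/yr


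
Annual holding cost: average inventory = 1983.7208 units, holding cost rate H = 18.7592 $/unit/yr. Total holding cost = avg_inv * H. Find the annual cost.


Cost = 1983.7208 * 18.7592 = 37213.0152

37213.0152 $/yr


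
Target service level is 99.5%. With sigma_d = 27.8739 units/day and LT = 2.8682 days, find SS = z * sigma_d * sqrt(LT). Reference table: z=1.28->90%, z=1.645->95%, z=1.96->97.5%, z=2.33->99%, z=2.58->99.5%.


From the table, SL = 99.5% corresponds to z = 2.58
sqrt(LT) = sqrt(2.8682) = 1.6936
SS = 2.58 * 27.8739 * 1.6936 = 121.7930

121.7930 units


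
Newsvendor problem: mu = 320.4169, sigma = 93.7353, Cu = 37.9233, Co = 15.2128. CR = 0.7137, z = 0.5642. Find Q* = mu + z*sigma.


CR = Cu/(Cu+Co) = 37.9233/(37.9233+15.2128) = 0.7137
z = 0.5642
Q* = 320.4169 + 0.5642 * 93.7353 = 373.3024

373.3024 units


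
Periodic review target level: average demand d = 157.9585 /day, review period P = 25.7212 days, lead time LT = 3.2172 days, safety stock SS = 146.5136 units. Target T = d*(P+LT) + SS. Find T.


P + LT = 28.9384
d*(P+LT) = 157.9585 * 28.9384 = 4571.0663
T = 4571.0663 + 146.5136 = 4717.5799

4717.5799 units


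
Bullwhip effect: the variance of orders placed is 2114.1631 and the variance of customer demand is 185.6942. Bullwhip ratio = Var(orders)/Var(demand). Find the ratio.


BW = 2114.1631 / 185.6942 = 11.3852

11.3852


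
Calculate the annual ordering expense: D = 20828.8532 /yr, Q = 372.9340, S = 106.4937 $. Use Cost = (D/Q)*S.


Number of orders = D/Q = 55.8513
Cost = 55.8513 * 106.4937 = 5947.8129

5947.8129 $/yr


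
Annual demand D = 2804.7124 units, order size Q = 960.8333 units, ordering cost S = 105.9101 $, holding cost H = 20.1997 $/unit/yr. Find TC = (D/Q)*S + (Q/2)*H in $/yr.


Ordering cost = D*S/Q = 309.1560
Holding cost = Q*H/2 = 9704.2722
TC = 309.1560 + 9704.2722 = 10013.4282

10013.4282 $/yr


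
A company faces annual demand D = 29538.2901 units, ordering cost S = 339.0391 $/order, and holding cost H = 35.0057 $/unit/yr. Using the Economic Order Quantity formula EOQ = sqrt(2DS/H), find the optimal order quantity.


2*D*S = 2 * 29538.2901 * 339.0391 = 20029270.5821
2*D*S/H = 572171.6915
EOQ = sqrt(572171.6915) = 756.4203

756.4203 units
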